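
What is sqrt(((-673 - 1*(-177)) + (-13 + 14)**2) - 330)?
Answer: 5*I*sqrt(33) ≈ 28.723*I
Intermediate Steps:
sqrt(((-673 - 1*(-177)) + (-13 + 14)**2) - 330) = sqrt(((-673 + 177) + 1**2) - 330) = sqrt((-496 + 1) - 330) = sqrt(-495 - 330) = sqrt(-825) = 5*I*sqrt(33)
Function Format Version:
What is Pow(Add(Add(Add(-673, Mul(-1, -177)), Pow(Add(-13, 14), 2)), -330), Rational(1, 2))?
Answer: Mul(5, I, Pow(33, Rational(1, 2))) ≈ Mul(28.723, I)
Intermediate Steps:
Pow(Add(Add(Add(-673, Mul(-1, -177)), Pow(Add(-13, 14), 2)), -330), Rational(1, 2)) = Pow(Add(Add(Add(-673, 177), Pow(1, 2)), -330), Rational(1, 2)) = Pow(Add(Add(-496, 1), -330), Rational(1, 2)) = Pow(Add(-495, -330), Rational(1, 2)) = Pow(-825, Rational(1, 2)) = Mul(5, I, Pow(33, Rational(1, 2)))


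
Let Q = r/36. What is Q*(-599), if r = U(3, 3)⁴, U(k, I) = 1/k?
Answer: -599/2916 ≈ -0.20542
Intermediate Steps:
r = 1/81 (r = (1/3)⁴ = (⅓)⁴ = 1/81 ≈ 0.012346)
Q = 1/2916 (Q = (1/81)/36 = (1/81)*(1/36) = 1/2916 ≈ 0.00034294)
Q*(-599) = (1/2916)*(-599) = -599/2916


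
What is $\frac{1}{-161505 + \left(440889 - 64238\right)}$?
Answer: $\frac{1}{215146} \approx 4.648 \cdot 10^{-6}$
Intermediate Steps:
$\frac{1}{-161505 + \left(440889 - 64238\right)} = \frac{1}{-161505 + 376651} = \frac{1}{215146}$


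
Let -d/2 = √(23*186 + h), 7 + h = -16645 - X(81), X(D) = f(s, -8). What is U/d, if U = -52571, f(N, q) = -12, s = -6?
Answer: -52571*I*√12362/24724 ≈ -236.41*I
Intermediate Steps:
X(D) = -12
h = -16640 (h = -7 + (-16645 - 1*(-12)) = -7 + (-16645 + 12) = -7 - 16633 = -16640)
d = -2*I*√12362 (d = -2*√(23*186 - 16640) = -2*√(4278 - 16640) = -2*I*√12362 ≈ -222.37*I)
U/d = -52571*I*√12362/24724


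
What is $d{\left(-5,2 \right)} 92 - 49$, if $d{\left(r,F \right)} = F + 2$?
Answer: $319$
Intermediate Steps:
$d{\left(r,F \right)} = 2 + F$
$d{\left(-5,2 \right)} 92 - 49 = \left(2 + 2\right) 92 - 49 = 4 \cdot 92 - 49 = 368 - 49 = 319$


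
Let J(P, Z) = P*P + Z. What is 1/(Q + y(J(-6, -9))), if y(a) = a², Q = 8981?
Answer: 1/9710 ≈ 0.00010299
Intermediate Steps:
J(P, Z) = Z + P² (J(P, Z) = P² + Z = Z + P²)
1/(Q + y(J(-6, -9))) = 1/(8981 + (-9 + (-6)²)²) = 1/(8981 + (-9 + 36)²) = 1/(8981 + 27²) = 1/(8981 + 729) = 1/9710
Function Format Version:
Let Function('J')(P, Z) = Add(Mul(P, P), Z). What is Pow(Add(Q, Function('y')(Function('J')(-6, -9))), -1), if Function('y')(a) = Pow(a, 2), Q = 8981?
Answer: Rational(1, 9710) ≈ 0.00010299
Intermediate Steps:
Function('J')(P, Z) = Add(Z, Pow(P, 2)) (Function('J')(P, Z) = Add(Pow(P, 2), Z) = Add(Z, Pow(P, 2)))
Pow(Add(Q, Function('y')(Function('J')(-6, -9))), -1) = Pow(Add(8981, Pow(Add(-9, Pow(-6, 2)), 2)), -1) = Pow(Add(8981, Pow(Add(-9, 36), 2)), -1) = Pow(Add(8981, Pow(27, 2)), -1) = Pow(Add(8981, 729), -1) = Pow(9710, -1) = Rational(1, 9710)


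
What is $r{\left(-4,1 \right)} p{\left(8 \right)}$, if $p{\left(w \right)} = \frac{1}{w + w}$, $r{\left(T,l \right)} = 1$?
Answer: $\frac{1}{16} \approx 0.0625$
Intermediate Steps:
$p{\left(w \right)} = \frac{1}{2 w}$
$r{\left(-4,1 \right)} p{\left(8 \right)} = 1 \frac{1}{2 \cdot 8} = 1 \cdot \frac{1}{2} \cdot \frac{1}{8} = 1 \cdot \frac{1}{16} = \frac{1}{16}$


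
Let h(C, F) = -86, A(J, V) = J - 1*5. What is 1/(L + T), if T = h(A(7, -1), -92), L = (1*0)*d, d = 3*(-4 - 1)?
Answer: -1/86 ≈ -0.011628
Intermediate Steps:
A(J, V) = -5 + J (A(J, V) = J - 5 = -5 + J)
d = -15 (d = 3*(-5) = -15)
L = 0 (L = (1*0)*(-15) = 0*(-15) = 0)
T = -86
1/(L + T) = 1/(0 - 86) = 1/(-86) = -1/86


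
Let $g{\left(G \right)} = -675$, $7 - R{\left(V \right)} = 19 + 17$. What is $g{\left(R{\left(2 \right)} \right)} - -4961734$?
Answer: $4961059$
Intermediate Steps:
$R{\left(V \right)} = -29$ ($R{\left(V \right)} = 7 - \left(19 + 17\right) = 7 - 36 = -29$)
$g{\left(R{\left(2 \right)} \right)} - -4961734 = -675 - -4961734 = -675 + 4961734 = 4961059$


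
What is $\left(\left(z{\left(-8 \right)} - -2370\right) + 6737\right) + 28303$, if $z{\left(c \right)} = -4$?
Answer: $37406$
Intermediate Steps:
$\left(\left(z{\left(-8 \right)} - -2370\right) + 6737\right) + 28303 = \left(\left(-4 - -2370\right) + 6737\right) + 28303 = \left(\left(-4 + 2370\right) + 6737\right) + 28303 = \left(2366 + 6737\right) + 28303 = 9103 + 28303 = 37406$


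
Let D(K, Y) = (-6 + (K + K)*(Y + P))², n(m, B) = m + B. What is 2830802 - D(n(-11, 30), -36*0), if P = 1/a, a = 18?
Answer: 229293737/81 ≈ 2.8308e+6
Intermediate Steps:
P = 1/18 ≈ 0.055556
n(m, B) = B + m
D(K, Y) = (-6 + 2*K*(1/18 + Y))² (D(K, Y) = (-6 + (K + K)*(Y + 1/18))² = (-6 + (2*K)*(1/18 + Y))² = (-6 + 2*K*(1/18 + Y))²)
2830802 - D(n(-11, 30), -36*0) = 2830802 - (-54 + (30 - 11) + 18*(30 - 11)*(-36*0))²/81 = 2830802 - (-54 + 19 + 18*19*0)²/81 = 2830802 - (-54 + 19 + 0)²/81 = 2830802 - (-35)²/81 = 2830802 - 1225/81 = 229293737/81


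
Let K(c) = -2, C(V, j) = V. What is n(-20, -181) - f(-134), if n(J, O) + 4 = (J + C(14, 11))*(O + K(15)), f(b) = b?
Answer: 1228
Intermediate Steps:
n(J, O) = -4 + (-2 + O)*(14 + J) (n(J, O) = -4 + (J + 14)*(O - 2) = -4 + (14 + J)*(-2 + O) = -4 + (-2 + O)*(14 + J))
n(-20, -181) - f(-134) = (-32 - 2*(-20) + 14*(-181) - 20*(-181)) - 1*(-134) = (-32 + 40 - 2534 + 3620) + 134 = 1094 + 134 = 1228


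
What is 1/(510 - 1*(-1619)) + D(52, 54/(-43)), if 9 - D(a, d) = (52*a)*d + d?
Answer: 311806996/91547 ≈ 3406.0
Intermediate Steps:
D(a, d) = 9 - d - 52*a*d (D(a, d) = 9 - ((52*a)*d + d) = 9 - (52*a*d + d) = 9 - (d + 52*a*d) = 9 + (-d - 52*a*d) = 9 - d - 52*a*d)
1/(510 - 1*(-1619)) + D(52, 54/(-43)) = 1/(510 - 1*(-1619)) + (9 - 54/(-43) - 52*52*54/(-43)) = 1/(510 + 1619) + (9 - 54*(-1)/43 - 52*52*54*(-1/43)) = 1/2129 + (9 - 1*(-54/43) - 52*52*(-54/43)) = 1/2129 + (9 + 54/43 + 146016/43) = 1/2129 + 146457/43 = 311806996/91547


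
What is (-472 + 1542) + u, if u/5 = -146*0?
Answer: 1070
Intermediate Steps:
u = 0 (u = 5*(-146*0) = 5*0 = 0)
(-472 + 1542) + u = (-472 + 1542) + 0 = 1070 + 0 = 1070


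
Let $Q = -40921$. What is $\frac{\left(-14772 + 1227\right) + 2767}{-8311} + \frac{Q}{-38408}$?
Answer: $\frac{754055855}{319208888} \approx 2.3623$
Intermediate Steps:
$\frac{\left(-14772 + 1227\right) + 2767}{-8311} + \frac{Q}{-38408} = \frac{\left(-14772 + 1227\right) + 2767}{-8311} - \frac{40921}{-38408} = \left(-13545 + 2767\right) \left(- \frac{1}{8311}\right) - - \frac{40921}{38408} = \left(-10778\right) \left(- \frac{1}{8311}\right) + \frac{40921}{38408} = \frac{10778}{8311} + \frac{40921}{38408} = \frac{754055855}{319208888}$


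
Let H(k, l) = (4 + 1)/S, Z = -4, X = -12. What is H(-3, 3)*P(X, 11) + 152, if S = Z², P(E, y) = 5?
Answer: 2457/16 ≈ 153.56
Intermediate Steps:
S = 16 (S = (-4)² = 16)
H(k, l) = 5/16 (H(k, l) = (4 + 1)/16 = (1/16)*5 = 5/16)
H(-3, 3)*P(X, 11) + 152 = (5/16)*5 + 152 = 25/16 + 152 = 2457/16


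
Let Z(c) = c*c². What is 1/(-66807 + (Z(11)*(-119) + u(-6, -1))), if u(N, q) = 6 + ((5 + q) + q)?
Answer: -1/225187 ≈ -4.4407e-6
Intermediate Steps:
u(N, q) = 11 + 2*q (u(N, q) = 6 + (5 + 2*q) = 11 + 2*q)
Z(c) = c³
1/(-66807 + (Z(11)*(-119) + u(-6, -1))) = 1/(-66807 + (11³*(-119) + (11 + 2*(-1)))) = 1/(-66807 + (1331*(-119) + (11 - 2))) = 1/(-66807 + (-158389 + 9)) = 1/(-66807 - 158380) = 1/(-225187) = -1/225187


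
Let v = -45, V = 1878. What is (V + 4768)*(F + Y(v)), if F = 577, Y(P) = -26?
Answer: 3661946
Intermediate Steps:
(V + 4768)*(F + Y(v)) = (1878 + 4768)*(577 - 26) = 6646*551 = 3661946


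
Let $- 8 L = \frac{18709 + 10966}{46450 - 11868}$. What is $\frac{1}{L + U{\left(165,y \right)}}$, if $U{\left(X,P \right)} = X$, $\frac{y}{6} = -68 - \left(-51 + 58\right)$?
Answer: $\frac{276656}{45618565} \approx 0.0060645$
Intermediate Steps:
$y = -450$ ($y = 6 \left(-68 - \left(-51 + 58\right)\right) = 6 \left(-68 - 7\right) = 6 \left(-75\right) = -450$)
$L = - \frac{29675}{276656}$ ($L = - \frac{\left(18709 + 10966\right) \frac{1}{46450 - 11868}}{8} = - \frac{29675 \frac{1}{46450 - 11868}}{8} = - \frac{29675 \cdot \frac{1}{34582}}{8} = \left(- \frac{1}{8}\right) \frac{29675}{34582} = - \frac{29675}{276656} \approx -0.10726$)
$\frac{1}{L + U{\left(165,y \right)}} = \frac{1}{- \frac{29675}{276656} + 165} = \frac{1}{\frac{45618565}{276656}} = \frac{276656}{45618565}$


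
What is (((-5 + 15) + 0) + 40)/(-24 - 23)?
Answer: -50/47 ≈ -1.0638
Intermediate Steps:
(((-5 + 15) + 0) + 40)/(-24 - 23) = ((10 + 0) + 40)/(-47) = -(10 + 40)/47 = -1/47*50 = -50/47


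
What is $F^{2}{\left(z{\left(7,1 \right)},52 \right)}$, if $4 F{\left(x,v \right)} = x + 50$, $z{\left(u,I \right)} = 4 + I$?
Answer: $\frac{3025}{16} \approx 189.06$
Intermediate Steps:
$F{\left(x,v \right)} = \frac{25}{2} + \frac{x}{4}$ ($F{\left(x,v \right)} = \frac{x + 50}{4} = \frac{50 + x}{4} = \frac{25}{2} + \frac{x}{4}$)
$F^{2}{\left(z{\left(7,1 \right)},52 \right)} = \left(\frac{25}{2} + \frac{4 + 1}{4}\right)^{2} = \left(\frac{25}{2} + \frac{1}{4} \cdot 5\right)^{2} = \left(\frac{25}{2} + \frac{5}{4}\right)^{2} = \left(\frac{55}{4}\right)^{2} = \frac{3025}{16}$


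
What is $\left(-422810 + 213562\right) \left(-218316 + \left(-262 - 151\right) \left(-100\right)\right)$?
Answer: $37040243968$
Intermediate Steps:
$\left(-422810 + 213562\right) \left(-218316 + \left(-262 - 151\right) \left(-100\right)\right) = - 209248 \left(-218316 - -41300\right) = - 209248 \left(-218316 + 41300\right) = \left(-209248\right) \left(-177016\right) = 37040243968$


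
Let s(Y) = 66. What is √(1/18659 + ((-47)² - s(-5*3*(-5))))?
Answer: √746103214842/18659 ≈ 46.293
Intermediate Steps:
√(1/18659 + ((-47)² - s(-5*3*(-5)))) = √(1/18659 + ((-47)² - 1*66)) = √(1/18659 + (2209 - 66)) = √(1/18659 + 2143) = √(39986238/18659) = √746103214842/18659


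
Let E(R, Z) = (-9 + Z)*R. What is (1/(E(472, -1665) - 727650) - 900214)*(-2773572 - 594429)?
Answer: 1533927993819142831/505926 ≈ 3.0319e+12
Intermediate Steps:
E(R, Z) = R*(-9 + Z)
(1/(E(472, -1665) - 727650) - 900214)*(-2773572 - 594429) = (1/(472*(-9 - 1665) - 727650) - 900214)*(-2773572 - 594429) = (1/(472*(-1674) - 727650) - 900214)*(-3368001) = (1/(-790128 - 727650) - 900214)*(-3368001) = (1/(-1517778) - 900214)*(-3368001) = (-1/1517778 - 900214)*(-3368001) = -1366325004493/1517778*(-3368001) = 1533927993819142831/505926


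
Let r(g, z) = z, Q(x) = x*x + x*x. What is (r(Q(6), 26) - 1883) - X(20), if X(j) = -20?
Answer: -1837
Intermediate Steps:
Q(x) = 2*x**2 (Q(x) = x**2 + x**2 = 2*x**2)
(r(Q(6), 26) - 1883) - X(20) = (26 - 1883) - 1*(-20) = -1857 + 20 = -1837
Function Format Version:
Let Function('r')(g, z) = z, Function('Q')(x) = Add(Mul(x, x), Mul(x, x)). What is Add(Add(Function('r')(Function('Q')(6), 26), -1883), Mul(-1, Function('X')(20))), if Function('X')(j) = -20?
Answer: -1837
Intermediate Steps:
Function('Q')(x) = Mul(2, Pow(x, 2)) (Function('Q')(x) = Add(Pow(x, 2), Pow(x, 2)) = Mul(2, Pow(x, 2)))
Add(Add(Function('r')(Function('Q')(6), 26), -1883), Mul(-1, Function('X')(20))) = Add(Add(26, -1883), Mul(-1, -20)) = Add(-1857, 20) = -1837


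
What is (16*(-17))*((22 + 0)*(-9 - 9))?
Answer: 107712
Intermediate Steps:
(16*(-17))*((22 + 0)*(-9 - 9)) = -5984*(-18) = -272*(-396) = 107712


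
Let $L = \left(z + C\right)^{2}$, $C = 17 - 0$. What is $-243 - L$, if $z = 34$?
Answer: $-2844$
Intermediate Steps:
$C = 17$ ($C = 17 + 0 = 17$)
$L = 2601$ ($L = \left(34 + 17\right)^{2} = 51^{2} = 2601$)
$-243 - L = -243 - 2601 = -2844$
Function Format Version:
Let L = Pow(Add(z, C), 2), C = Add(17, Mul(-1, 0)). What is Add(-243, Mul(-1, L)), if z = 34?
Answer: -2844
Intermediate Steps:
C = 17 (C = Add(17, 0) = 17)
L = 2601 (L = Pow(Add(34, 17), 2) = Pow(51, 2) = 2601)
Add(-243, Mul(-1, L)) = Add(-243, Mul(-1, 2601)) = Add(-243, -2601) = -2844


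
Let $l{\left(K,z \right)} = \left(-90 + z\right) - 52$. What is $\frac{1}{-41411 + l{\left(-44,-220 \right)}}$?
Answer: $- \frac{1}{41773} \approx -2.3939 \cdot 10^{-5}$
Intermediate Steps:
$l{\left(K,z \right)} = -142 + z$
$\frac{1}{-41411 + l{\left(-44,-220 \right)}} = \frac{1}{-41411 - 362} = \frac{1}{-41773} = - \frac{1}{41773}$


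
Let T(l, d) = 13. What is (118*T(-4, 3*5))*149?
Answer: 228566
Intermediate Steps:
(118*T(-4, 3*5))*149 = (118*13)*149 = 1534*149 = 228566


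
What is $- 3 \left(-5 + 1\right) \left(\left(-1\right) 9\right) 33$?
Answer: $-3564$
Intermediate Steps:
$- 3 \left(-5 + 1\right) \left(\left(-1\right) 9\right) 33 = \left(-3\right) \left(-4\right) \left(-9\right) 33 = 12 \left(-9\right) 33 = \left(-108\right) 33 = -3564$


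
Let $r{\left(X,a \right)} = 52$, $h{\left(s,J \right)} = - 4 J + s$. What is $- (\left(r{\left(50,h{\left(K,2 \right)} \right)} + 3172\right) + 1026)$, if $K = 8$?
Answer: $-4250$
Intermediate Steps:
$h{\left(s,J \right)} = s - 4 J$
$- (\left(r{\left(50,h{\left(K,2 \right)} \right)} + 3172\right) + 1026) = - (\left(52 + 3172\right) + 1026) = - (3224 + 1026) = \left(-1\right) 4250 = -4250$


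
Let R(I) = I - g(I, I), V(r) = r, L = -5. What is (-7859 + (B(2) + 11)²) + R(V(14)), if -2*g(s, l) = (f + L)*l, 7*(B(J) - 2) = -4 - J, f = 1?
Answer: -378552/49 ≈ -7725.5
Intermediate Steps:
B(J) = 10/7 - J/7 (B(J) = 2 + (-4 - J)/7 = 2 + (-4/7 - J/7) = 10/7 - J/7)
g(s, l) = 2*l (g(s, l) = -(1 - 5)*l/2 = -(-2)*l = 2*l)
R(I) = -I (R(I) = I - 2*I = -I)
(-7859 + (B(2) + 11)²) + R(V(14)) = (-7859 + ((10/7 - ⅐*2) + 11)²) - 1*14 = (-7859 + ((10/7 - 2/7) + 11)²) - 14 = (-7859 + (8/7 + 11)²) - 14 = (-7859 + (85/7)²) - 14 = (-7859 + 7225/49) - 14 = -377866/49 - 14 = -378552/49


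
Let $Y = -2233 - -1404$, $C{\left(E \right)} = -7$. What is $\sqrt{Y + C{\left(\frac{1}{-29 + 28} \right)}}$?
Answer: $2 i \sqrt{209} \approx 28.914 i$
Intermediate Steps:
$Y = -829$ ($Y = -2233 + 1404 = -829$)
$\sqrt{Y + C{\left(\frac{1}{-29 + 28} \right)}} = \sqrt{-829 - 7} = \sqrt{-836} = 2 i \sqrt{209}$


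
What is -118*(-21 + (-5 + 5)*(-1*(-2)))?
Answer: 2478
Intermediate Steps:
-118*(-21 + (-5 + 5)*(-1*(-2))) = -118*(-21 + 0*2) = -118*(-21 + 0) = -118*(-21) = 2478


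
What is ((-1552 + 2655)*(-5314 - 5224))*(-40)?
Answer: 464936560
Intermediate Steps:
((-1552 + 2655)*(-5314 - 5224))*(-40) = (1103*(-10538))*(-40) = -11623414*(-40) = 464936560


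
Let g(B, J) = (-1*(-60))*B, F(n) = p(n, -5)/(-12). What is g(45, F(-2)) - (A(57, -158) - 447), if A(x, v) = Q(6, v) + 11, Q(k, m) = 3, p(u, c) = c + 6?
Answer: 3133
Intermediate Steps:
p(u, c) = 6 + c
F(n) = -1/12 (F(n) = (6 - 5)/(-12) = 1*(-1/12) = -1/12)
g(B, J) = 60*B
A(x, v) = 14 (A(x, v) = 3 + 11 = 14)
g(45, F(-2)) - (A(57, -158) - 447) = 60*45 - (14 - 447) = 2700 - 1*(-433) = 2700 + 433 = 3133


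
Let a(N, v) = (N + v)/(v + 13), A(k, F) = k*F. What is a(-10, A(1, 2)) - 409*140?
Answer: -858908/15 ≈ -57261.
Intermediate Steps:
A(k, F) = F*k
a(N, v) = (N + v)/(13 + v)
a(-10, A(1, 2)) - 409*140 = (-10 + 2*1)/(13 + 2*1) - 409*140 = (-10 + 2)/(13 + 2) - 57260 = -8/15 - 57260 = -858908/15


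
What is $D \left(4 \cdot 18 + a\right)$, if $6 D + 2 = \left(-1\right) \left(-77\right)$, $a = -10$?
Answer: $775$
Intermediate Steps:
$D = \frac{25}{2}$ ($D = - \frac{1}{3} + \frac{\left(-1\right) \left(-77\right)}{6} = - \frac{1}{3} + \frac{1}{6} \cdot 77 = - \frac{1}{3} + \frac{77}{6} = \frac{25}{2} \approx 12.5$)
$D \left(4 \cdot 18 + a\right) = \frac{25 \left(4 \cdot 18 - 10\right)}{2} = \frac{25 \left(72 - 10\right)}{2} = \frac{25}{2} \cdot 62 = 775$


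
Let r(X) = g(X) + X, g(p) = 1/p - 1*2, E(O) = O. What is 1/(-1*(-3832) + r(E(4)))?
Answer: 4/15337 ≈ 0.00026081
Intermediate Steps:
g(p) = -2 + 1/p (g(p) = 1/p - 2 = -2 + 1/p)
r(X) = -2 + X + 1/X (r(X) = (-2 + 1/X) + X = -2 + X + 1/X)
1/(-1*(-3832) + r(E(4))) = 1/(-1*(-3832) + (-2 + 4 + 1/4)) = 1/(3832 + (-2 + 4 + 1/4)) = 1/(3832 + 9/4) = 1/(15337/4) = 4/15337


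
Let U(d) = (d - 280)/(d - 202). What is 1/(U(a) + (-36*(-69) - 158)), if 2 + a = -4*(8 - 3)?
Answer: 112/260663 ≈ 0.00042967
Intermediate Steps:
a = -22 (a = -2 - 4*(8 - 3) = -2 - 4*5 = -2 - 20 = -22)
U(d) = (-280 + d)/(-202 + d)
1/(U(a) + (-36*(-69) - 158)) = 1/((-280 - 22)/(-202 - 22) + (-36*(-69) - 158)) = 1/(-302/(-224) + (2484 - 158)) = 1/(-1/224*(-302) + 2326) = 1/(151/112 + 2326) = 1/(260663/112) = 112/260663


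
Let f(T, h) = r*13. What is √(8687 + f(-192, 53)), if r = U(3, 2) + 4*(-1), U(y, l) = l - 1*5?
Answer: 2*√2149 ≈ 92.715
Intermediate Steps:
U(y, l) = -5 + l (U(y, l) = l - 5 = -5 + l)
r = -7 (r = (-5 + 2) + 4*(-1) = -3 - 4 = -7)
f(T, h) = -91 (f(T, h) = -7*13 = -91)
√(8687 + f(-192, 53)) = √(8687 - 91) = √8596 = 2*√2149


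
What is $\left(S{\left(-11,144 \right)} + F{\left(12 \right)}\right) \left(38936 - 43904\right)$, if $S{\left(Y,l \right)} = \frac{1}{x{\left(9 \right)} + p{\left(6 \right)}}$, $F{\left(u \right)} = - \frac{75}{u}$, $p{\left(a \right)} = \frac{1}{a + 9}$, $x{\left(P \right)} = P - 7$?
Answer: $\frac{888030}{31} \approx 28646.0$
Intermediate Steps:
$x{\left(P \right)} = -7 + P$
$p{\left(a \right)} = \frac{1}{9 + a}$
$S{\left(Y,l \right)} = \frac{15}{31}$ ($S{\left(Y,l \right)} = \frac{1}{\left(-7 + 9\right) + \frac{1}{9 + 6}} = \frac{1}{2 + \frac{1}{15}} = \frac{1}{\frac{31}{15}} = \frac{15}{31}$)
$\left(S{\left(-11,144 \right)} + F{\left(12 \right)}\right) \left(38936 - 43904\right) = \left(\frac{15}{31} - \frac{75}{12}\right) \left(38936 - 43904\right) = \left(\frac{15}{31} - \frac{25}{4}\right) \left(-4968\right) = \left(- \frac{715}{124}\right) \left(-4968\right) = \frac{888030}{31}$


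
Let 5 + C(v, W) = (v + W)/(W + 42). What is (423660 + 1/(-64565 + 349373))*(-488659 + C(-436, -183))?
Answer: -8313716341726967405/40157928 ≈ -2.0703e+11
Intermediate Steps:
C(v, W) = -5 + (W + v)/(42 + W) (C(v, W) = -5 + (v + W)/(W + 42) = -5 + (W + v)/(42 + W))
(423660 + 1/(-64565 + 349373))*(-488659 + C(-436, -183)) = (423660 + 1/(-64565 + 349373))*(-488659 + (-210 - 436 - 4*(-183))/(42 - 183)) = (423660 + 1/284808)*(-488659 + (-210 - 436 + 732)/(-141)) = (423660 + 1/284808)*(-488659 - 1/141*86) = 120661757281*(-488659 - 86/141)/284808 = (120661757281/284808)*(-68901005/141) = -8313716341726967405/40157928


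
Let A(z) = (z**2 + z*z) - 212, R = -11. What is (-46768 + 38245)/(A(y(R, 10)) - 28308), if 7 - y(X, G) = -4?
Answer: 947/3142 ≈ 0.30140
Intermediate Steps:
y(X, G) = 11 (y(X, G) = 7 - 1*(-4) = 7 + 4 = 11)
A(z) = -212 + 2*z**2 (A(z) = (z**2 + z**2) - 212 = 2*z**2 - 212 = -212 + 2*z**2)
(-46768 + 38245)/(A(y(R, 10)) - 28308) = (-46768 + 38245)/((-212 + 2*11**2) - 28308) = -8523/((-212 + 2*121) - 28308) = -8523/((-212 + 242) - 28308) = -8523/(30 - 28308) = -8523/(-28278) = -8523*(-1/28278) = 947/3142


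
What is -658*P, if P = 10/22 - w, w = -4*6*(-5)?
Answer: 865270/11 ≈ 78661.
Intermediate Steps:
w = 120 (w = -24*(-5) = 120)
P = -1315/11 (P = 10/22 - 1*120 = 10*(1/22) - 120 = 5/11 - 120 = -1315/11 ≈ -119.55)
-658*P = -658*(-1315/11) = 865270/11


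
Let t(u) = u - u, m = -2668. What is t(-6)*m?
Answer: 0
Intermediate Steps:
t(u) = 0
t(-6)*m = 0*(-2668) = 0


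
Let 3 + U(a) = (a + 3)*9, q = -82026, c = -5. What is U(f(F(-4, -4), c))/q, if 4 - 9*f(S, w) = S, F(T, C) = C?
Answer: -16/41013 ≈ -0.00039012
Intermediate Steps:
f(S, w) = 4/9 - S/9
U(a) = 24 + 9*a (U(a) = -3 + (a + 3)*9 = -3 + (3 + a)*9 = -3 + (27 + 9*a) = 24 + 9*a)
U(f(F(-4, -4), c))/q = (24 + 9*(4/9 - ⅑*(-4)))/(-82026) = (24 + 9*(4/9 + 4/9))*(-1/82026) = (24 + 9*(8/9))*(-1/82026) = (24 + 8)*(-1/82026) = 32*(-1/82026) = -16/41013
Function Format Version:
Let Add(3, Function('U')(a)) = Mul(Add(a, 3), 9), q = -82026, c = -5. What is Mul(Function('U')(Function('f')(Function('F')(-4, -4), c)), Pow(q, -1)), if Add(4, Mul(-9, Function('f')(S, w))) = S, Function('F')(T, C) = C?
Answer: Rational(-16, 41013) ≈ -0.00039012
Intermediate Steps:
Function('f')(S, w) = Add(Rational(4, 9), Mul(Rational(-1, 9), S))
Function('U')(a) = Add(24, Mul(9, a)) (Function('U')(a) = Add(-3, Mul(Add(a, 3), 9)) = Add(-3, Mul(Add(3, a), 9)) = Add(-3, Add(27, Mul(9, a))) = Add(24, Mul(9, a)))
Mul(Function('U')(Function('f')(Function('F')(-4, -4), c)), Pow(q, -1)) = Mul(Add(24, Mul(9, Add(Rational(4, 9), Mul(Rational(-1, 9), -4)))), Pow(-82026, -1)) = Mul(Add(24, Mul(9, Add(Rational(4, 9), Rational(4, 9)))), Rational(-1, 82026)) = Mul(Add(24, Mul(9, Rational(8, 9))), Rational(-1, 82026)) = Mul(Add(24, 8), Rational(-1, 82026)) = Mul(32, Rational(-1, 82026)) = Rational(-16, 41013)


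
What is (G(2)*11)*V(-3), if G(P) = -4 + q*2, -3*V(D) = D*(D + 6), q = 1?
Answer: -66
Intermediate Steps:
V(D) = -D*(6 + D)/3 (V(D) = -D*(D + 6)/3 = -D*(6 + D)/3)
G(P) = -2 (G(P) = -4 + 1*2 = -4 + 2 = -2)
(G(2)*11)*V(-3) = (-2*11)*(-⅓*(-3)*(6 - 3)) = -(-22)*(-3)*3/3 = -22*3 = -66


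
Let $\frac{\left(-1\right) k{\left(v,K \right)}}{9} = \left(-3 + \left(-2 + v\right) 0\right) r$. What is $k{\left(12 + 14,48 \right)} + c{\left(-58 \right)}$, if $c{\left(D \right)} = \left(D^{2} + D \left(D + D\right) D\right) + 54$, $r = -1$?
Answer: $-386833$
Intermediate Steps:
$c{\left(D \right)} = 54 + D^{2} + 2 D^{3}$ ($c{\left(D \right)} = \left(D^{2} + D 2 D D\right) + 54 = \left(D^{2} + 2 D^{2} D\right) + 54 = \left(D^{2} + 2 D^{3}\right) + 54 = 54 + D^{2} + 2 D^{3}$)
$k{\left(v,K \right)} = -27$ ($k{\left(v,K \right)} = - 9 \left(-3 + \left(-2 + v\right) 0\right) \left(-1\right) = - 9 \left(-3 + 0\right) \left(-1\right) = - 9 \left(\left(-3\right) \left(-1\right)\right) = \left(-9\right) 3 = -27$)
$k{\left(12 + 14,48 \right)} + c{\left(-58 \right)} = -27 + \left(54 + \left(-58\right)^{2} + 2 \left(-58\right)^{3}\right) = -27 + \left(54 + 3364 + 2 \left(-195112\right)\right) = -27 + \left(54 + 3364 - 390224\right) = -27 - 386806 = -386833$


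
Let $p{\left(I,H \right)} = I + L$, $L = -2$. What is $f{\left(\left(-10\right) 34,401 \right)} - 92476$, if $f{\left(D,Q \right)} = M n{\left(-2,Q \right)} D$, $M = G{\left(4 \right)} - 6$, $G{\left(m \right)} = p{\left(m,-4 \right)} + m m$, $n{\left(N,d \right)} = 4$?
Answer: $-108796$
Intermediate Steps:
$p{\left(I,H \right)} = -2 + I$ ($p{\left(I,H \right)} = I - 2 = -2 + I$)
$G{\left(m \right)} = -2 + m + m^{2}$ ($G{\left(m \right)} = \left(-2 + m\right) + m m = \left(-2 + m\right) + m^{2} = -2 + m + m^{2}$)
$M = 12$ ($M = \left(-2 + 4 + 4^{2}\right) - 6 = \left(-2 + 4 + 16\right) - 6 = 18 - 6 = 12$)
$f{\left(D,Q \right)} = 48 D$ ($f{\left(D,Q \right)} = 12 \cdot 4 D = 48 D$)
$f{\left(\left(-10\right) 34,401 \right)} - 92476 = 48 \left(\left(-10\right) 34\right) - 92476 = 48 \left(-340\right) - 92476 = -16320 - 92476 = -108796$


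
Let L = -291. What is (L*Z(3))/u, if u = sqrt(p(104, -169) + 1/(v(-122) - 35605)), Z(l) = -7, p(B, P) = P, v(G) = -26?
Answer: -6111*I*sqrt(5959918190)/3010820 ≈ -156.69*I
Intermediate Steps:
u = 2*I*sqrt(5959918190)/11877 (u = sqrt(-169 + 1/(-26 - 35605)) = sqrt(-169 + 1/(-35631)) = sqrt(-169 - 1/35631) = sqrt(-6021640/35631) = 2*I*sqrt(5959918190)/11877 ≈ 13.0*I)
(L*Z(3))/u = (-291*(-7))/((2*I*sqrt(5959918190)/11877)) = 2037*(-3*I*sqrt(5959918190)/3010820) = -6111*I*sqrt(5959918190)/3010820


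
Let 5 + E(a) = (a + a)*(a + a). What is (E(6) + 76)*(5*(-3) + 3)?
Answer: -2580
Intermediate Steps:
E(a) = -5 + 4*a² (E(a) = -5 + (a + a)*(a + a) = -5 + (2*a)*(2*a) = -5 + 4*a²)
(E(6) + 76)*(5*(-3) + 3) = ((-5 + 4*6²) + 76)*(5*(-3) + 3) = ((-5 + 4*36) + 76)*(-15 + 3) = ((-5 + 144) + 76)*(-12) = (139 + 76)*(-12) = 215*(-12) = -2580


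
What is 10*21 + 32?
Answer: 242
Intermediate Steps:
10*21 + 32 = 210 + 32 = 242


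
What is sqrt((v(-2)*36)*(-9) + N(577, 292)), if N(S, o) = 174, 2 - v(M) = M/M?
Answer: 5*I*sqrt(6) ≈ 12.247*I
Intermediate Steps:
v(M) = 1 (v(M) = 2 - M/M = 2 - 1*1 = 2 - 1 = 1)
sqrt((v(-2)*36)*(-9) + N(577, 292)) = sqrt((1*36)*(-9) + 174) = sqrt(36*(-9) + 174) = sqrt(-324 + 174) = sqrt(-150) = 5*I*sqrt(6)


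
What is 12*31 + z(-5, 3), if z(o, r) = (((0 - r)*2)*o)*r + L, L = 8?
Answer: 470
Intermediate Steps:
z(o, r) = 8 - 2*o*r² (z(o, r) = (((0 - r)*2)*o)*r + 8 = ((-r*2)*o)*r + 8 = ((-2*r)*o)*r + 8 = (-2*o*r)*r + 8 = -2*o*r² + 8 = 8 - 2*o*r²)
12*31 + z(-5, 3) = 12*31 + (8 - 2*(-5)*3²) = 372 + (8 - 2*(-5)*9) = 372 + (8 + 90) = 372 + 98 = 470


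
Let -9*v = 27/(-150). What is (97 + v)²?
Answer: 23532201/2500 ≈ 9412.9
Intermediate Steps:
v = 1/50 (v = -3/(-150) = -3*(-1)/150 = -⅑*(-9/50) = 1/50 ≈ 0.020000)
(97 + v)² = (97 + 1/50)² = (4851/50)² = 23532201/2500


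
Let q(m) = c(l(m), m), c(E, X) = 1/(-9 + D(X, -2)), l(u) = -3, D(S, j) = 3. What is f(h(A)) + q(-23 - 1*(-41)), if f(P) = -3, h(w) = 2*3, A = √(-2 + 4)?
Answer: -19/6 ≈ -3.1667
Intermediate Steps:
A = √2 ≈ 1.4142
c(E, X) = -⅙ (c(E, X) = 1/(-9 + 3) = 1/(-6) = -⅙)
h(w) = 6
q(m) = -⅙
f(h(A)) + q(-23 - 1*(-41)) = -3 - ⅙ = -19/6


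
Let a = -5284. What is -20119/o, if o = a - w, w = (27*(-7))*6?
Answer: 20119/4150 ≈ 4.8480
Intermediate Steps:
w = -1134 (w = -189*6 = -1134)
o = -4150 (o = -5284 - 1*(-1134) = -5284 + 1134 = -4150)
-20119/o = -20119/(-4150) = -20119*(-1/4150) = 20119/4150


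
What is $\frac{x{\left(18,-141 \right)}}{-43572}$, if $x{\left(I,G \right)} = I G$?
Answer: $\frac{423}{7262} \approx 0.058248$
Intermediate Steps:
$x{\left(I,G \right)} = G I$
$\frac{x{\left(18,-141 \right)}}{-43572} = \frac{\left(-141\right) 18}{-43572} = \left(-2538\right) \left(- \frac{1}{43572}\right) = \frac{423}{7262}$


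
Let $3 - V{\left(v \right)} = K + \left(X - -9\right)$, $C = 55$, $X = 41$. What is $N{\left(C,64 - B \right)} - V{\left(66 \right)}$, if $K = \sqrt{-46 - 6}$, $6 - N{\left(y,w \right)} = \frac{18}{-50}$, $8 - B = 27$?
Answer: $\frac{1334}{25} + 2 i \sqrt{13} \approx 53.36 + 7.2111 i$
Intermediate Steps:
$B = -19$ ($B = 8 - 27 = -19$)
$N{\left(y,w \right)} = \frac{159}{25}$ ($N{\left(y,w \right)} = 6 - \frac{18}{-50} = 6 - 18 \left(- \frac{1}{50}\right) = 6 - - \frac{9}{25} = 6 + \frac{9}{25} = \frac{159}{25}$)
$K = 2 i \sqrt{13}$ ($K = \sqrt{-52} = 2 i \sqrt{13} \approx 7.2111 i$)
$V{\left(v \right)} = -47 - 2 i \sqrt{13}$ ($V{\left(v \right)} = 3 - \left(2 i \sqrt{13} + \left(41 - -9\right)\right) = 3 - \left(2 i \sqrt{13} + \left(41 + 9\right)\right) = 3 - \left(2 i \sqrt{13} + 50\right) = 3 - \left(50 + 2 i \sqrt{13}\right) = -47 - 2 i \sqrt{13}$)
$N{\left(C,64 - B \right)} - V{\left(66 \right)} = \frac{159}{25} - \left(-47 - 2 i \sqrt{13}\right) = \frac{159}{25} + \left(47 + 2 i \sqrt{13}\right) = \frac{1334}{25} + 2 i \sqrt{13}$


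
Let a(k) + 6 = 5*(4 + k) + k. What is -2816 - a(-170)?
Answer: -1810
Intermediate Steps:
a(k) = 14 + 6*k (a(k) = -6 + (5*(4 + k) + k) = -6 + ((20 + 5*k) + k) = -6 + (20 + 6*k) = 14 + 6*k)
-2816 - a(-170) = -2816 - (14 + 6*(-170)) = -2816 - (14 - 1020) = -2816 - 1*(-1006) = -2816 + 1006 = -1810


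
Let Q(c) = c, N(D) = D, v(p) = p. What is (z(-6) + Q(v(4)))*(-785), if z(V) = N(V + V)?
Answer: 6280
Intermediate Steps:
z(V) = 2*V (z(V) = V + V = 2*V)
(z(-6) + Q(v(4)))*(-785) = (2*(-6) + 4)*(-785) = (-12 + 4)*(-785) = -8*(-785) = 6280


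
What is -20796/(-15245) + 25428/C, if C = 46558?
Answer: 677935014/354888355 ≈ 1.9103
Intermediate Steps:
-20796/(-15245) + 25428/C = -20796/(-15245) + 25428/46558 = -20796*(-1/15245) + 25428*(1/46558) = 20796/15245 + 12714/23279 = 677935014/354888355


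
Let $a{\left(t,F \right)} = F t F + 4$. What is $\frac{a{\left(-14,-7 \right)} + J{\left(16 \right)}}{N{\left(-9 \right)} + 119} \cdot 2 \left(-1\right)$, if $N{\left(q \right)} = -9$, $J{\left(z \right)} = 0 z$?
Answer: $\frac{62}{5} \approx 12.4$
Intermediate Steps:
$a{\left(t,F \right)} = 4 + t F^{2}$ ($a{\left(t,F \right)} = t F^{2} + 4 = 4 + t F^{2}$)
$J{\left(z \right)} = 0$
$\frac{a{\left(-14,-7 \right)} + J{\left(16 \right)}}{N{\left(-9 \right)} + 119} \cdot 2 \left(-1\right) = \frac{\left(4 - 14 \left(-7\right)^{2}\right) + 0}{-9 + 119} \cdot 2 \left(-1\right) = \frac{\left(4 - 686\right) + 0}{110} \left(-2\right) = \left(\left(4 - 686\right) + 0\right) \frac{1}{110} \left(-2\right) = \left(-682 + 0\right) \frac{1}{110} \left(-2\right) = \left(-682\right) \frac{1}{110} \left(-2\right) = \left(- \frac{31}{5}\right) \left(-2\right) = \frac{62}{5}$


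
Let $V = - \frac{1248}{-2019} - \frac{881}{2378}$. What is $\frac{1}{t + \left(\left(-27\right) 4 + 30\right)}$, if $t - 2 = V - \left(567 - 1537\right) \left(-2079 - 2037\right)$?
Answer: $- \frac{1600394}{6389726286489} \approx -2.5046 \cdot 10^{-7}$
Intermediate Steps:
$V = \frac{396335}{1600394}$ ($V = \left(-1248\right) \left(- \frac{1}{2019}\right) - \frac{881}{2378} = \frac{416}{673} - \frac{881}{2378} = \frac{396335}{1600394} \approx 0.24765$)
$t = - \frac{6389601455757}{1600394}$ ($t = 2 + \left(\frac{396335}{1600394} - \left(567 - 1537\right) \left(-2079 - 2037\right)\right) = 2 + \left(\frac{396335}{1600394} - \left(-970\right) \left(-4116\right)\right) = 2 + \left(\frac{396335}{1600394} - 3992520\right) = 2 - \frac{6389604656545}{1600394} = - \frac{6389601455757}{1600394} \approx -3.9925 \cdot 10^{6}$)
$\frac{1}{t + \left(\left(-27\right) 4 + 30\right)} = \frac{1}{- \frac{6389601455757}{1600394} + \left(\left(-27\right) 4 + 30\right)} = \frac{1}{- \frac{6389601455757}{1600394} + \left(-108 + 30\right)} = \frac{1}{- \frac{6389601455757}{1600394} - 78} = \frac{1}{- \frac{6389726286489}{1600394}} = - \frac{1600394}{6389726286489}$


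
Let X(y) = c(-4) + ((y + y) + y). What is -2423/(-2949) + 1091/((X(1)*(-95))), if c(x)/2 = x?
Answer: 4368284/1400775 ≈ 3.1185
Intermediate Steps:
c(x) = 2*x
X(y) = -8 + 3*y (X(y) = 2*(-4) + ((y + y) + y) = -8 + (2*y + y) = -8 + 3*y)
-2423/(-2949) + 1091/((X(1)*(-95))) = -2423/(-2949) + 1091/(((-8 + 3*1)*(-95))) = -2423*(-1/2949) + 1091/(((-8 + 3)*(-95))) = 2423/2949 + 1091/((-5*(-95))) = 2423/2949 + 1091/475 = 4368284/1400775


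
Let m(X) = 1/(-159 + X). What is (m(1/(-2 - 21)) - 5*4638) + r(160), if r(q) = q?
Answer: -84243763/3658 ≈ -23030.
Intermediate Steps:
(m(1/(-2 - 21)) - 5*4638) + r(160) = (1/(-159 + 1/(-2 - 21)) - 5*4638) + 160 = (1/(-159 + 1/(-23)) - 23190) + 160 = (1/(-159 - 1/23) - 23190) + 160 = (1/(-3658/23) - 23190) + 160 = (-23/3658 - 23190) + 160 = -84829043/3658 + 160 = -84243763/3658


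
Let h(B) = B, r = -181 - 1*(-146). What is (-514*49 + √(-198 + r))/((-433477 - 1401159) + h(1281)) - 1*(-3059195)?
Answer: 5608590474411/1833355 - I*√233/1833355 ≈ 3.0592e+6 - 8.3259e-6*I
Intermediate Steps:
r = -35 (r = -181 + 146 = -35)
(-514*49 + √(-198 + r))/((-433477 - 1401159) + h(1281)) - 1*(-3059195) = (-514*49 + √(-198 - 35))/((-433477 - 1401159) + 1281) - 1*(-3059195) = (-25186 + √(-233))/(-1834636 + 1281) + 3059195 = (-25186 + I*√233)/(-1833355) + 3059195 = (-25186 + I*√233)*(-1/1833355) + 3059195 = (25186/1833355 - I*√233/1833355) + 3059195 = 5608590474411/1833355 - I*√233/1833355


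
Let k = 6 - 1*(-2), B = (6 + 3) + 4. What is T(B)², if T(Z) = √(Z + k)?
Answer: 21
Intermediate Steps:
B = 13 (B = 9 + 4 = 13)
k = 8 (k = 6 + 2 = 8)
T(Z) = √(8 + Z) (T(Z) = √(Z + 8) = √(8 + Z))
T(B)² = (√(8 + 13))² = (√21)² = 21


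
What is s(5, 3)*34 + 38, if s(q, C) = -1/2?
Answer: 21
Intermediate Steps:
s(q, C) = -½ (s(q, C) = -1*½ = -½)
s(5, 3)*34 + 38 = -½*34 + 38 = -17 + 38 = 21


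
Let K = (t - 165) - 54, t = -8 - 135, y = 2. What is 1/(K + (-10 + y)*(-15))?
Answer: -1/242 ≈ -0.0041322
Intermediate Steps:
t = -143
K = -362 (K = (-143 - 165) - 54 = -308 - 54 = -362)
1/(K + (-10 + y)*(-15)) = 1/(-362 + (-10 + 2)*(-15)) = 1/(-362 - 8*(-15)) = 1/(-362 + 120) = 1/(-242) = -1/242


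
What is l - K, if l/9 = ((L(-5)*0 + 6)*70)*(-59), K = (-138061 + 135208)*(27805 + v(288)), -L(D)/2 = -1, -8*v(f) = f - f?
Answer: 79104645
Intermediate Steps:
v(f) = 0 (v(f) = -(f - f)/8 = -1/8*0 = 0)
L(D) = 2 (L(D) = -2*(-1) = 2)
K = -79327665 (K = (-138061 + 135208)*(27805 + 0) = -2853*27805 = -79327665)
l = -223020 (l = 9*(((2*0 + 6)*70)*(-59)) = 9*(((0 + 6)*70)*(-59)) = 9*((6*70)*(-59)) = 9*(420*(-59)) = 9*(-24780) = -223020)
l - K = -223020 - 1*(-79327665) = -223020 + 79327665 = 79104645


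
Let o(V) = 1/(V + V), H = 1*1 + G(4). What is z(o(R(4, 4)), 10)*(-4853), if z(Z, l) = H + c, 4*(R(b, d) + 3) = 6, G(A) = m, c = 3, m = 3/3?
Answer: -24265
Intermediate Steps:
m = 1 (m = 3*(1/3) = 1)
G(A) = 1
R(b, d) = -3/2 (R(b, d) = -3 + (1/4)*6 = -3 + 3/2 = -3/2)
H = 2 (H = 1*1 + 1 = 1 + 1 = 2)
o(V) = 1/(2*V)
z(Z, l) = 5 (z(Z, l) = 2 + 3 = 5)
z(o(R(4, 4)), 10)*(-4853) = 5*(-4853) = -24265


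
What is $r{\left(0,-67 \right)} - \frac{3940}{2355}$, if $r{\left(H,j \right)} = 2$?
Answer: $\frac{154}{471} \approx 0.32696$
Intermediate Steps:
$r{\left(0,-67 \right)} - \frac{3940}{2355} = 2 - \frac{3940}{2355} = 2 - \frac{788}{471} = \frac{154}{471}$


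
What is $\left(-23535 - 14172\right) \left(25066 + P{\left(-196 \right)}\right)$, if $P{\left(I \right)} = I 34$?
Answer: $-693884214$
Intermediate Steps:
$P{\left(I \right)} = 34 I$
$\left(-23535 - 14172\right) \left(25066 + P{\left(-196 \right)}\right) = \left(-23535 - 14172\right) \left(25066 + 34 \left(-196\right)\right) = - 37707 \left(25066 - 6664\right) = \left(-37707\right) 18402 = -693884214$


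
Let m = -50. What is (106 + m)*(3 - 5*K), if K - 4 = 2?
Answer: -1512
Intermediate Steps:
K = 6 (K = 4 + 2 = 6)
(106 + m)*(3 - 5*K) = (106 - 50)*(3 - 5*6) = 56*(3 - 30) = 56*(-27) = -1512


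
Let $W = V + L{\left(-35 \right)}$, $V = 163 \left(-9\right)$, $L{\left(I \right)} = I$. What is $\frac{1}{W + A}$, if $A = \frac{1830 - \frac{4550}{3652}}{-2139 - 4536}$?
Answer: $- \frac{2437710}{3662108281} \approx -0.00066566$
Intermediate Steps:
$V = -1467$
$A = - \frac{667861}{2437710}$ ($A = \frac{1830 - \frac{2275}{1826}}{-6675} = \left(1830 - \frac{2275}{1826}\right) \left(- \frac{1}{6675}\right) = \frac{3339305}{1826} \left(- \frac{1}{6675}\right) = - \frac{667861}{2437710} \approx -0.27397$)
$W = -1502$ ($W = -1467 - 35 = -1502$)
$\frac{1}{W + A} = \frac{1}{-1502 - \frac{667861}{2437710}} = \frac{1}{- \frac{3662108281}{2437710}} = - \frac{2437710}{3662108281}$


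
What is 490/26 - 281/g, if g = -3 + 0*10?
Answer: 4388/39 ≈ 112.51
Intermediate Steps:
g = -3 (g = -3 + 0 = -3)
490/26 - 281/g = 490/26 - 281/(-3) = 490*(1/26) - 281*(-⅓) = 245/13 + 281/3 = 4388/39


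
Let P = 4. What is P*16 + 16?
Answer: 80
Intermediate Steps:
P*16 + 16 = 4*16 + 16 = 64 + 16 = 80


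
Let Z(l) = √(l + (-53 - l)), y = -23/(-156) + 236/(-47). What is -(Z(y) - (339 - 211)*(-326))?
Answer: -41728 - I*√53 ≈ -41728.0 - 7.2801*I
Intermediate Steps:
y = -35735/7332 (y = -23*(-1/156) + 236*(-1/47) = 23/156 - 236/47 = -35735/7332 ≈ -4.8738)
Z(l) = I*√53 (Z(l) = √(-53) = I*√53)
-(Z(y) - (339 - 211)*(-326)) = -(I*√53 - (339 - 211)*(-326)) = -(I*√53 - 128*(-326)) = -(I*√53 - 1*(-41728)) = -(I*√53 + 41728) = -(41728 + I*√53) = -41728 - I*√53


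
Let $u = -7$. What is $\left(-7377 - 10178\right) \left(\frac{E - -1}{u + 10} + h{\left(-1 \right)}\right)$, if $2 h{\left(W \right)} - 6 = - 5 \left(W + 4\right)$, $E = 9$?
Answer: $\frac{122885}{6} \approx 20481.0$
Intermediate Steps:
$h{\left(W \right)} = -7 - \frac{5 W}{2}$ ($h{\left(W \right)} = 3 + \frac{\left(-5\right) \left(W + 4\right)}{2} = 3 + \frac{\left(-5\right) \left(4 + W\right)}{2} = 3 + \frac{-20 - 5 W}{2} = 3 - \left(10 + \frac{5 W}{2}\right) = -7 - \frac{5 W}{2}$)
$\left(-7377 - 10178\right) \left(\frac{E - -1}{u + 10} + h{\left(-1 \right)}\right) = \left(-7377 - 10178\right) \left(\frac{9 - -1}{-7 + 10} - \frac{9}{2}\right) = \left(-7377 - 10178\right) \left(\frac{9 + \left(-1 + 2\right)}{3} + \left(-7 + \frac{5}{2}\right)\right) = - 17555 \left(\left(9 + 1\right) \frac{1}{3} - \frac{9}{2}\right) = - 17555 \left(10 \cdot \frac{1}{3} - \frac{9}{2}\right) = - 17555 \left(\frac{10}{3} - \frac{9}{2}\right) = \left(-17555\right) \left(- \frac{7}{6}\right) = \frac{122885}{6}$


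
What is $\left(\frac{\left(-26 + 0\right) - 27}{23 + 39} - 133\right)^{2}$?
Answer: $\frac{68873401}{3844} \approx 17917.0$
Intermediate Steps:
$\left(\frac{\left(-26 + 0\right) - 27}{23 + 39} - 133\right)^{2} = \left(\frac{-26 - 27}{62} - 133\right)^{2} = \left(\left(-53\right) \frac{1}{62} - 133\right)^{2} = \left(- \frac{53}{62} - 133\right)^{2} = \left(- \frac{8299}{62}\right)^{2} = \frac{68873401}{3844}$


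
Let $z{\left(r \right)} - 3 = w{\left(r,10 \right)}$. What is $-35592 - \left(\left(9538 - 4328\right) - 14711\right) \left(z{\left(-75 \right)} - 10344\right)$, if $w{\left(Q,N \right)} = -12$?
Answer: $-98399445$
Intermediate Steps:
$z{\left(r \right)} = -9$ ($z{\left(r \right)} = 3 - 12 = -9$)
$-35592 - \left(\left(9538 - 4328\right) - 14711\right) \left(z{\left(-75 \right)} - 10344\right) = -35592 - \left(\left(9538 - 4328\right) - 14711\right) \left(-9 - 10344\right) = -35592 - \left(\left(9538 - 4328\right) - 14711\right) \left(-10353\right) = -35592 - \left(5210 - 14711\right) \left(-10353\right) = -35592 - \left(-9501\right) \left(-10353\right) = -35592 - 98363853 = -98399445$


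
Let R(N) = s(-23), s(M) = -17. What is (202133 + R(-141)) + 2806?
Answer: 204922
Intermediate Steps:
R(N) = -17
(202133 + R(-141)) + 2806 = (202133 - 17) + 2806 = 202116 + 2806 = 204922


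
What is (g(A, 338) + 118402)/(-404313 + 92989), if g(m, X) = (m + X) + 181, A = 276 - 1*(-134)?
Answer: -119331/311324 ≈ -0.38330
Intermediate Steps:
A = 410 (A = 276 + 134 = 410)
g(m, X) = 181 + X + m (g(m, X) = (X + m) + 181 = 181 + X + m)
(g(A, 338) + 118402)/(-404313 + 92989) = ((181 + 338 + 410) + 118402)/(-404313 + 92989) = (929 + 118402)/(-311324) = 119331*(-1/311324) = -119331/311324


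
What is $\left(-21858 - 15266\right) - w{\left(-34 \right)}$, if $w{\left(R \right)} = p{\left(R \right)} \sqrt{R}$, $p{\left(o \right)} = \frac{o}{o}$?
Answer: $-37124 - i \sqrt{34} \approx -37124.0 - 5.831 i$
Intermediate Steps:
$p{\left(o \right)} = 1$
$w{\left(R \right)} = \sqrt{R}$ ($w{\left(R \right)} = 1 \sqrt{R} = \sqrt{R}$)
$\left(-21858 - 15266\right) - w{\left(-34 \right)} = \left(-21858 - 15266\right) - \sqrt{-34} = -37124 - i \sqrt{34}$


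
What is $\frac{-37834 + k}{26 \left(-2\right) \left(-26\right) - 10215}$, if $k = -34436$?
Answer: $\frac{72270}{8863} \approx 8.1541$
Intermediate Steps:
$\frac{-37834 + k}{26 \left(-2\right) \left(-26\right) - 10215} = \frac{-37834 - 34436}{26 \left(-2\right) \left(-26\right) - 10215} = - \frac{72270}{\left(-52\right) \left(-26\right) - 10215} = - \frac{72270}{1352 - 10215} = - \frac{72270}{-8863} = \left(-72270\right) \left(- \frac{1}{8863}\right) = \frac{72270}{8863}$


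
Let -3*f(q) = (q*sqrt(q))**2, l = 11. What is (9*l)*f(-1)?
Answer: 33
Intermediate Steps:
f(q) = -q**3/3
(9*l)*f(-1) = (9*11)*(-1/3*(-1)**3) = 99*(-1/3*(-1)) = 99*(1/3) = 33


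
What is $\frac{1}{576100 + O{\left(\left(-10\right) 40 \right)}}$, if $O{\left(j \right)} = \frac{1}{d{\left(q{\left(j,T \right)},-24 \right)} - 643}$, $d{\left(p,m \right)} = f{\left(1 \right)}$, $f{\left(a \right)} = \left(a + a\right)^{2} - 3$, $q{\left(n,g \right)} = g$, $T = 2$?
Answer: $\frac{642}{369856199} \approx 1.7358 \cdot 10^{-6}$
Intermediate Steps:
$f{\left(a \right)} = -3 + 4 a^{2}$ ($f{\left(a \right)} = \left(2 a\right)^{2} - 3 = 4 a^{2} - 3 = -3 + 4 a^{2}$)
$d{\left(p,m \right)} = 1$ ($d{\left(p,m \right)} = -3 + 4 \cdot 1^{2} = -3 + 4 \cdot 1 = -3 + 4 = 1$)
$O{\left(j \right)} = - \frac{1}{642}$ ($O{\left(j \right)} = \frac{1}{1 - 643} = \frac{1}{-642} = - \frac{1}{642}$)
$\frac{1}{576100 + O{\left(\left(-10\right) 40 \right)}} = \frac{1}{576100 - \frac{1}{642}} = \frac{1}{\frac{369856199}{642}} = \frac{642}{369856199}$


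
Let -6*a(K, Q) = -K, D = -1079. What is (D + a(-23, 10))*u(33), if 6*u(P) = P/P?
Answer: -6497/36 ≈ -180.47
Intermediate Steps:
a(K, Q) = K/6 (a(K, Q) = -(-1)*K/6 = K/6)
u(P) = 1/6 (u(P) = (P/P)/6 = (1/6)*1 = 1/6)
(D + a(-23, 10))*u(33) = (-1079 + (1/6)*(-23))*(1/6) = (-1079 - 23/6)*(1/6) = -6497/6*1/6 = -6497/36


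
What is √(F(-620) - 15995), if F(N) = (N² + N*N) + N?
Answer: √752185 ≈ 867.29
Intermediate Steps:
F(N) = N + 2*N² (F(N) = (N² + N²) + N = 2*N² + N = N + 2*N²)
√(F(-620) - 15995) = √(-620*(1 + 2*(-620)) - 15995) = √(-620*(1 - 1240) - 15995) = √(-620*(-1239) - 15995) = √(768180 - 15995) = √752185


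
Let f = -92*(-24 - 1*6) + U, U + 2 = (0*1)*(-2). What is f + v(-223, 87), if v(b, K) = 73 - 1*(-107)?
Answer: 2938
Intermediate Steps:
U = -2 (U = -2 + (0*1)*(-2) = -2 + 0*(-2) = -2 + 0 = -2)
v(b, K) = 180 (v(b, K) = 73 + 107 = 180)
f = 2758 (f = -92*(-24 - 1*6) - 2 = -92*(-24 - 6) - 2 = -92*(-30) - 2 = 2760 - 2 = 2758)
f + v(-223, 87) = 2758 + 180 = 2938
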